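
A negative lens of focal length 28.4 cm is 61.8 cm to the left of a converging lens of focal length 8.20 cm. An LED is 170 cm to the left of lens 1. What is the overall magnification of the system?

f₁ = −28.4 cm (diverging).
Lens 1: 1/d_i1 = 1/(-28.4) − 1/(170) = -0.04109, so d_i1 = -24.33 cm; m₁ = −d_i1/d_o1 = +0.1431.
d_o2 = 61.8 − (-24.33) = 86.13 cm.
Lens 2: 1/d_i2 = 1/(8.20) − 1/(86.13) = 0.1103, so d_i2 = 9.063 cm; m₂ = −d_i2/d_o2 = -0.1052.
m = m₁·m₂ = (+0.1431)(-0.1052) = -0.0151.

m = -0.0151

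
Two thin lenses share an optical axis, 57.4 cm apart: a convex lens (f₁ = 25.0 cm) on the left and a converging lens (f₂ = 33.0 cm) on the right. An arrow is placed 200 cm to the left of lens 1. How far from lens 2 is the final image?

228 cm

Lens 1: 1/d_i1 = 1/f₁ − 1/d_o1 = 1/(25.0) − 1/(200) = 0.03500, so d_i1 = 28.57 cm.
The intermediate image is 28.57 cm to the right of lens 1, which is 57.4 − (28.57) = 28.83 cm to the left of lens 2, so d_o2 = +28.83 cm.
Lens 2: 1/d_i2 = 1/f₂ − 1/d_o2 = 1/(33.0) − 1/(28.83) = -0.004383, so d_i2 = -228 cm.
The final image is virtual, 228 cm to the left of lens 2 (overall magnification ≈ -1.1).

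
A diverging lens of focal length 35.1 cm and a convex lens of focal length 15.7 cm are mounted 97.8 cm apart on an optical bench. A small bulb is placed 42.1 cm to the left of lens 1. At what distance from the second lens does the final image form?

18.1 cm

Lens 1 is diverging, so f₁ = −35.1 cm.
Lens 1: 1/d_i1 = 1/f₁ − 1/d_o1 = 1/(-35.1) − 1/(42.1) = -0.05224, so d_i1 = -19.14 cm.
The intermediate image is 19.14 cm to the left of lens 1 (virtual), which is 97.8 − (-19.14) = 116.9 cm to the left of lens 2, so d_o2 = +116.9 cm.
Lens 2: 1/d_i2 = 1/f₂ − 1/d_o2 = 1/(15.7) − 1/(116.9) = 0.05514, so d_i2 = 18.1 cm.
The final image is real, 18.1 cm to the right of lens 2 (overall magnification ≈ -0.071).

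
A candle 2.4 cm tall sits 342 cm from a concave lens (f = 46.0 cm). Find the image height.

0.285 cm

For a concave lens, f = -46.0 cm.
1/d_i = 1/f − 1/d_o = 1/(-46.00) − 1/(342) = -0.02466, so d_i = -40.55 cm.
m = −d_i/d_o = +0.1186.
|h_i| = |m|·h_o = 0.1186 × 2.4 = 0.285 cm. The image is virtual, upright and reduced, on the same side as the object.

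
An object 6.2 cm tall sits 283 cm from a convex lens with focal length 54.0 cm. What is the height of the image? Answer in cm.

1/d_i = 1/f − 1/d_o = 1/(54.00) − 1/(283) = 0.01498, so d_i = 66.73 cm.
m = −d_i/d_o = -0.2358.
|h_i| = |m|·h_o = 0.2358 × 6.2 = 1.46 cm. The image is real, inverted and reduced, on the far side of the lens.

1.46 cm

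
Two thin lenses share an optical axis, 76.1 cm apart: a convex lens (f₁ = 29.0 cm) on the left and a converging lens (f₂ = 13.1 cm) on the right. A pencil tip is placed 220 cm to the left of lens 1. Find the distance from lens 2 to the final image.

Lens 1: 1/d_i1 = 1/f₁ − 1/d_o1 = 1/(29.0) − 1/(220) = 0.02994, so d_i1 = 33.40 cm.
The intermediate image is 33.40 cm to the right of lens 1, which is 76.1 − (33.40) = 42.70 cm to the left of lens 2, so d_o2 = +42.70 cm.
Lens 2: 1/d_i2 = 1/f₂ − 1/d_o2 = 1/(13.1) − 1/(42.70) = 0.05292, so d_i2 = 18.9 cm.
The final image is real, 18.9 cm to the right of lens 2 (overall magnification ≈ 0.067).

18.9 cm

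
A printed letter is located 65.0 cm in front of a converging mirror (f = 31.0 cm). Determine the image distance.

Mirror equation: 1/d_i = 1/f − 1/d_o = 1/(31.00) − 1/(65.0) = 0.03226 − 0.01538 = 0.01687, so d_i = 59.3 cm.
The image is real, inverted and reduced, in front of the mirror.

59.3 cm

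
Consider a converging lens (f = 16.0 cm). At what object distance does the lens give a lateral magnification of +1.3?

m = −d_i/d_o ⇒ d_i = −m·d_o.
1/f = 1/d_o + 1/d_i = 1/d_o − 1/(m·d_o) = (1 − 1/m)/d_o, so d_o = f(1 − 1/m) = (16.00)(1 − 1/(+1.3)) = 3.69 cm.

3.69 cm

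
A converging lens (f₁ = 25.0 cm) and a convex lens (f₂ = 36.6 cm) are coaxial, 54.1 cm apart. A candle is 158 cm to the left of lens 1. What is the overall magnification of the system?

Lens 1: 1/d_i1 = 1/(25.0) − 1/(158) = 0.03367, so d_i1 = 29.70 cm; m₁ = −d_i1/d_o1 = -0.1880.
d_o2 = 54.1 − (29.70) = 24.40 cm.
Lens 2: 1/d_i2 = 1/(36.6) − 1/(24.40) = -0.01366, so d_i2 = -73.20 cm; m₂ = −d_i2/d_o2 = +3.000.
m = m₁·m₂ = (-0.1880)(+3.000) = -0.564.

m = -0.564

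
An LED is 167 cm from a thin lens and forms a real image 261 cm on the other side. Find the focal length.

Real image ⇒ d_i = +261 cm.
1/f = 1/d_o + 1/d_i = 1/(167) + 1/(261) = 0.009819, so f = 102 cm.
Since f is positive, the thin lens is converging.

f = 102 cm (converging)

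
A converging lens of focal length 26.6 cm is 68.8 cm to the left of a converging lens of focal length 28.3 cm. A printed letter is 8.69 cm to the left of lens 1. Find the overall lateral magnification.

m = -0.787

Lens 1: 1/d_i1 = 1/(26.6) − 1/(8.69) = -0.07748, so d_i1 = -12.91 cm; m₁ = −d_i1/d_o1 = +1.486.
d_o2 = 68.8 − (-12.91) = 81.71 cm.
Lens 2: 1/d_i2 = 1/(28.3) − 1/(81.71) = 0.02310, so d_i2 = 43.30 cm; m₂ = −d_i2/d_o2 = -0.5299.
m = m₁·m₂ = (+1.486)(-0.5299) = -0.787.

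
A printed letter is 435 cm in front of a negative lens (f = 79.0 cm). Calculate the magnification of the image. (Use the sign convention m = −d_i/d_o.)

m = +0.154

For a negative lens, f = -79.0 cm.
1/d_i = 1/f − 1/d_o = 1/(-79.00) − 1/(435) = -0.01496, so d_i = -66.86 cm.
m = −d_i/d_o = −(-66.86)/(435) = +0.154.
The image is virtual, upright and reduced, on the same side as the object.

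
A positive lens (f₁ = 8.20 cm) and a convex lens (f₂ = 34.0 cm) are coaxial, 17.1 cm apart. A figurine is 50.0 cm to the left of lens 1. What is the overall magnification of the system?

Lens 1: 1/d_i1 = 1/(8.20) − 1/(50.0) = 0.1020, so d_i1 = 9.809 cm; m₁ = −d_i1/d_o1 = -0.1962.
d_o2 = 17.1 − (9.809) = 7.291 cm.
Lens 2: 1/d_i2 = 1/(34.0) − 1/(7.291) = -0.1077, so d_i2 = -9.281 cm; m₂ = −d_i2/d_o2 = +1.273.
m = m₁·m₂ = (-0.1962)(+1.273) = -0.250.

m = -0.250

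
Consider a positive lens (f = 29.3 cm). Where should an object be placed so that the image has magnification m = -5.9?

34.3 cm

m = −d_i/d_o ⇒ d_i = −m·d_o.
1/f = 1/d_o + 1/d_i = 1/d_o − 1/(m·d_o) = (1 − 1/m)/d_o, so d_o = f(1 − 1/m) = (29.30)(1 − 1/(-5.9)) = 34.3 cm.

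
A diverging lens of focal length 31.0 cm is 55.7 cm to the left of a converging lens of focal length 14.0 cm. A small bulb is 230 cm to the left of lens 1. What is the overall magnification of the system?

m = -0.0241

f₁ = −31.0 cm (diverging).
Lens 1: 1/d_i1 = 1/(-31.0) − 1/(230) = -0.03661, so d_i1 = -27.32 cm; m₁ = −d_i1/d_o1 = +0.1188.
d_o2 = 55.7 − (-27.32) = 83.02 cm.
Lens 2: 1/d_i2 = 1/(14.0) − 1/(83.02) = 0.05938, so d_i2 = 16.84 cm; m₂ = −d_i2/d_o2 = -0.2028.
m = m₁·m₂ = (+0.1188)(-0.2028) = -0.0241.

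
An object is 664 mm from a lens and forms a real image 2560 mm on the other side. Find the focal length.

f = 527 mm (converging)

Real image ⇒ d_i = +2560 mm.
1/f = 1/d_o + 1/d_i = 1/(664) + 1/(2560) = 0.001897, so f = 527 mm.
Since f is positive, the lens is converging.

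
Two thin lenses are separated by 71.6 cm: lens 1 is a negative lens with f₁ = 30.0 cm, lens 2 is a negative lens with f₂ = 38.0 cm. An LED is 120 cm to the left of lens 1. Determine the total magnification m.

m = +0.0569

f₁ = −30.0 cm (diverging).
Lens 1: 1/d_i1 = 1/(-30.0) − 1/(120) = -0.04167, so d_i1 = -24.00 cm; m₁ = −d_i1/d_o1 = +0.2000.
d_o2 = 71.6 − (-24.00) = 95.60 cm.
f₂ = −38.0 cm (diverging).
Lens 2: 1/d_i2 = 1/(-38.0) − 1/(95.60) = -0.03678, so d_i2 = -27.19 cm; m₂ = −d_i2/d_o2 = +0.2844.
m = m₁·m₂ = (+0.2000)(+0.2844) = +0.0569.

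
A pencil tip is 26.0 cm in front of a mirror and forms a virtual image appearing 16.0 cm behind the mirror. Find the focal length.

Virtual image ⇒ d_i = −16.0 cm.
1/f = 1/d_o + 1/d_i = 1/(26.0) + 1/(-16.0) = -0.02404, so f = -41.6 cm.
Since f is negative, the mirror is convex.

f = -41.6 cm (convex)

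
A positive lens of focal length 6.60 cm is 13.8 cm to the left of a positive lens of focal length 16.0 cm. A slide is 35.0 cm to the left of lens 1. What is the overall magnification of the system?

m = -0.360

Lens 1: 1/d_i1 = 1/(6.60) − 1/(35.0) = 0.1229, so d_i1 = 8.134 cm; m₁ = −d_i1/d_o1 = -0.2324.
d_o2 = 13.8 − (8.134) = 5.666 cm.
Lens 2: 1/d_i2 = 1/(16.0) − 1/(5.666) = -0.1140, so d_i2 = -8.773 cm; m₂ = −d_i2/d_o2 = +1.548.
m = m₁·m₂ = (-0.2324)(+1.548) = -0.360.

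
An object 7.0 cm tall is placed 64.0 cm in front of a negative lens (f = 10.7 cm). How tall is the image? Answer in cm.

For a negative lens, f = -10.7 cm.
1/d_i = 1/f − 1/d_o = 1/(-10.70) − 1/(64.0) = -0.1091, so d_i = -9.167 cm.
m = −d_i/d_o = +0.1432.
|h_i| = |m|·h_o = 0.1432 × 7.0 = 1.00 cm. The image is virtual, upright and reduced, on the same side as the object.

1.00 cm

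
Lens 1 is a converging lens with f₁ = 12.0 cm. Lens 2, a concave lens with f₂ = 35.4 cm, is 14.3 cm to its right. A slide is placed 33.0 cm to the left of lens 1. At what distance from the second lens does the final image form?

5.23 cm

Lens 1: 1/d_i1 = 1/f₁ − 1/d_o1 = 1/(12.0) − 1/(33.0) = 0.05303, so d_i1 = 18.86 cm.
The intermediate image is 18.86 cm to the right of lens 1, which lies 4.560 cm to the right of lens 2 — a virtual object — so d_o2 = −4.560 cm.
Lens 2 is diverging, so f₂ = −35.4 cm.
Lens 2: 1/d_i2 = 1/f₂ − 1/d_o2 = 1/(-35.4) − 1/(-4.560) = 0.1910, so d_i2 = 5.23 cm.
The final image is real, 5.23 cm to the right of lens 2 (overall magnification ≈ -0.66).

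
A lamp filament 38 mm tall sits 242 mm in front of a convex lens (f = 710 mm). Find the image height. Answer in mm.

1/d_i = 1/f − 1/d_o = 1/(710.0) − 1/(242) = -0.002724, so d_i = -367.1 mm.
m = −d_i/d_o = +1.517.
|h_i| = |m|·h_o = 1.517 × 38 = 57.6 mm. The image is virtual, upright and enlarged, on the same side as the object.

57.6 mm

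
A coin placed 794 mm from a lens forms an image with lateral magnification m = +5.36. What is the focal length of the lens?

f = 976 mm (converging)

m = −d_i/d_o ⇒ d_i = −m·d_o = −(+5.36)·(794) = -4256 mm.
1/f = 1/d_o + 1/d_i = 1/(794) + 1/(-4256) = 0.001024, so f = 976 mm.
Since f is positive, the lens is converging.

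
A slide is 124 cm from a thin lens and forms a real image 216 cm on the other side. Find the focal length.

f = 78.8 cm (converging)

Real image ⇒ d_i = +216 cm.
1/f = 1/d_o + 1/d_i = 1/(124) + 1/(216) = 0.01269, so f = 78.8 cm.
Since f is positive, the thin lens is converging.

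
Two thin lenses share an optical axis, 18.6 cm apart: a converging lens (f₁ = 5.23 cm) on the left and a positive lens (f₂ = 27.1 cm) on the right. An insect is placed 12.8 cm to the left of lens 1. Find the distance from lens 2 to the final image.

Lens 1: 1/d_i1 = 1/f₁ − 1/d_o1 = 1/(5.23) − 1/(12.8) = 0.1131, so d_i1 = 8.843 cm.
The intermediate image is 8.843 cm to the right of lens 1, which is 18.6 − (8.843) = 9.757 cm to the left of lens 2, so d_o2 = +9.757 cm.
Lens 2: 1/d_i2 = 1/f₂ − 1/d_o2 = 1/(27.1) − 1/(9.757) = -0.06559, so d_i2 = -15.2 cm.
The final image is virtual, 15.2 cm to the left of lens 2 (overall magnification ≈ -1.1).

15.2 cm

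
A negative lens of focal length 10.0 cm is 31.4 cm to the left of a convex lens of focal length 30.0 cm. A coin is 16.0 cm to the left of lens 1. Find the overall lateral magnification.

m = -1.53

f₁ = −10.0 cm (diverging).
Lens 1: 1/d_i1 = 1/(-10.0) − 1/(16.0) = -0.1625, so d_i1 = -6.154 cm; m₁ = −d_i1/d_o1 = +0.3846.
d_o2 = 31.4 − (-6.154) = 37.55 cm.
Lens 2: 1/d_i2 = 1/(30.0) − 1/(37.55) = 0.006702, so d_i2 = 149.2 cm; m₂ = −d_i2/d_o2 = -3.974.
m = m₁·m₂ = (+0.3846)(-3.974) = -1.53.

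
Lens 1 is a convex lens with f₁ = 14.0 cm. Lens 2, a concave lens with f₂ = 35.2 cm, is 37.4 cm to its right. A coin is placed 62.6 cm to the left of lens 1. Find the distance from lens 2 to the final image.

12.5 cm

Lens 1: 1/d_i1 = 1/f₁ − 1/d_o1 = 1/(14.0) − 1/(62.6) = 0.05545, so d_i1 = 18.03 cm.
The intermediate image is 18.03 cm to the right of lens 1, which is 37.4 − (18.03) = 19.37 cm to the left of lens 2, so d_o2 = +19.37 cm.
Lens 2 is diverging, so f₂ = −35.2 cm.
Lens 2: 1/d_i2 = 1/f₂ − 1/d_o2 = 1/(-35.2) − 1/(19.37) = -0.08004, so d_i2 = -12.5 cm.
The final image is virtual, 12.5 cm to the left of lens 2 (overall magnification ≈ -0.19).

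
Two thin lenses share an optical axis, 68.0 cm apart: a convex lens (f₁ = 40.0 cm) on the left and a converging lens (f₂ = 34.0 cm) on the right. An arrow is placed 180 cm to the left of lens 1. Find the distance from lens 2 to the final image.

32.3 cm

Lens 1: 1/d_i1 = 1/f₁ − 1/d_o1 = 1/(40.0) − 1/(180) = 0.01944, so d_i1 = 51.43 cm.
The intermediate image is 51.43 cm to the right of lens 1, which is 68.0 − (51.43) = 16.57 cm to the left of lens 2, so d_o2 = +16.57 cm.
Lens 2: 1/d_i2 = 1/f₂ − 1/d_o2 = 1/(34.0) − 1/(16.57) = -0.03094, so d_i2 = -32.3 cm.
The final image is virtual, 32.3 cm to the left of lens 2 (overall magnification ≈ -0.56).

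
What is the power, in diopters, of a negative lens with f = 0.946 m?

P = -1.06 D

For a negative lens, f = −0.946 m.
P = 1/f = 1/(-0.946 m) = -1.06 D.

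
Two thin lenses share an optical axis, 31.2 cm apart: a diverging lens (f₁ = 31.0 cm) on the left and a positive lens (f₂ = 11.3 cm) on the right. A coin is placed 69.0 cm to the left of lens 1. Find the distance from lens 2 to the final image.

14.4 cm

Lens 1 is diverging, so f₁ = −31.0 cm.
Lens 1: 1/d_i1 = 1/f₁ − 1/d_o1 = 1/(-31.0) − 1/(69.0) = -0.04675, so d_i1 = -21.39 cm.
The intermediate image is 21.39 cm to the left of lens 1 (virtual), which is 31.2 − (-21.39) = 52.59 cm to the left of lens 2, so d_o2 = +52.59 cm.
Lens 2: 1/d_i2 = 1/f₂ − 1/d_o2 = 1/(11.3) − 1/(52.59) = 0.06948, so d_i2 = 14.4 cm.
The final image is real, 14.4 cm to the right of lens 2 (overall magnification ≈ -0.085).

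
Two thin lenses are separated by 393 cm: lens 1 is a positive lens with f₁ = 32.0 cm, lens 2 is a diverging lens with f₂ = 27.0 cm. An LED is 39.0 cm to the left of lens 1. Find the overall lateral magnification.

Lens 1: 1/d_i1 = 1/(32.0) − 1/(39.0) = 0.005609, so d_i1 = 178.3 cm; m₁ = −d_i1/d_o1 = -4.572.
d_o2 = 393 − (178.3) = 214.7 cm.
f₂ = −27.0 cm (diverging).
Lens 2: 1/d_i2 = 1/(-27.0) − 1/(214.7) = -0.04169, so d_i2 = -23.98 cm; m₂ = −d_i2/d_o2 = +0.1117.
m = m₁·m₂ = (-4.572)(+0.1117) = -0.511.

m = -0.511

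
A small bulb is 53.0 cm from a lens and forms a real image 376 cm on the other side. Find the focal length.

f = 46.5 cm (converging)

Real image ⇒ d_i = +376 cm.
1/f = 1/d_o + 1/d_i = 1/(53.0) + 1/(376) = 0.02153, so f = 46.5 cm.
Since f is positive, the lens is converging.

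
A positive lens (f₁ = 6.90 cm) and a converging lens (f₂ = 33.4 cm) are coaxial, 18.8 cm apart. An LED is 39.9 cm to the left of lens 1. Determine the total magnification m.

m = -0.304

Lens 1: 1/d_i1 = 1/(6.90) − 1/(39.9) = 0.1199, so d_i1 = 8.343 cm; m₁ = −d_i1/d_o1 = -0.2091.
d_o2 = 18.8 − (8.343) = 10.46 cm.
Lens 2: 1/d_i2 = 1/(33.4) − 1/(10.46) = -0.06566, so d_i2 = -15.23 cm; m₂ = −d_i2/d_o2 = +1.456.
m = m₁·m₂ = (-0.2091)(+1.456) = -0.304.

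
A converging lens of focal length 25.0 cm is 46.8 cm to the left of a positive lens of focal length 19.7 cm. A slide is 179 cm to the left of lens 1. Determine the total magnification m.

Lens 1: 1/d_i1 = 1/(25.0) − 1/(179) = 0.03441, so d_i1 = 29.06 cm; m₁ = −d_i1/d_o1 = -0.1623.
d_o2 = 46.8 − (29.06) = 17.74 cm.
Lens 2: 1/d_i2 = 1/(19.7) − 1/(17.74) = -0.005608, so d_i2 = -178.3 cm; m₂ = −d_i2/d_o2 = +10.05.
m = m₁·m₂ = (-0.1623)(+10.05) = -1.63.

m = -1.63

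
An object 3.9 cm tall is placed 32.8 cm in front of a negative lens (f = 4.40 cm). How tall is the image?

0.461 cm

For a negative lens, f = -4.40 cm.
1/d_i = 1/f − 1/d_o = 1/(-4.400) − 1/(32.8) = -0.2578, so d_i = -3.880 cm.
m = −d_i/d_o = +0.1183.
|h_i| = |m|·h_o = 0.1183 × 3.9 = 0.461 cm. The image is virtual, upright and reduced, on the same side as the object.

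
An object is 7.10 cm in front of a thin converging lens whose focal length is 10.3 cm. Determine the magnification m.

1/d_i = 1/f − 1/d_o = 1/(10.30) − 1/(7.10) = -0.04376, so d_i = -22.85 cm.
m = −d_i/d_o = −(-22.85)/(7.10) = +3.22.
The image is virtual, upright and enlarged, on the same side as the object.

m = +3.22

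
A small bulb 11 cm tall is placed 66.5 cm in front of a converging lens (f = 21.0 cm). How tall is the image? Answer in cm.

5.08 cm

1/d_i = 1/f − 1/d_o = 1/(21.00) − 1/(66.5) = 0.03258, so d_i = 30.69 cm.
m = −d_i/d_o = -0.4615.
|h_i| = |m|·h_o = 0.4615 × 11 = 5.08 cm. The image is real, inverted and reduced, on the far side of the lens.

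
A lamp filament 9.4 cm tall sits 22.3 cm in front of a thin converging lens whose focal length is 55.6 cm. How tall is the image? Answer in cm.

1/d_i = 1/f − 1/d_o = 1/(55.60) − 1/(22.3) = -0.02686, so d_i = -37.23 cm.
m = −d_i/d_o = +1.670.
|h_i| = |m|·h_o = 1.670 × 9.4 = 15.7 cm. The image is virtual, upright and enlarged, on the same side as the object.

15.7 cm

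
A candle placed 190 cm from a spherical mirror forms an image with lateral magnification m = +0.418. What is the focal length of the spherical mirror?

f = -136 cm (convex)

m = −d_i/d_o ⇒ d_i = −m·d_o = −(+0.418)·(190) = -79.42 cm.
1/f = 1/d_o + 1/d_i = 1/(190) + 1/(-79.42) = -0.007328, so f = -136 cm.
Since f is negative, the spherical mirror is convex.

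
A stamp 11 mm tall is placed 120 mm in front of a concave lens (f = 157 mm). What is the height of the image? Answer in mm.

6.23 mm

For a concave lens, f = -157 mm.
1/d_i = 1/f − 1/d_o = 1/(-157.0) − 1/(120) = -0.01470, so d_i = -68.01 mm.
m = −d_i/d_o = +0.5668.
|h_i| = |m|·h_o = 0.5668 × 11 = 6.23 mm. The image is virtual, upright and reduced, on the same side as the object.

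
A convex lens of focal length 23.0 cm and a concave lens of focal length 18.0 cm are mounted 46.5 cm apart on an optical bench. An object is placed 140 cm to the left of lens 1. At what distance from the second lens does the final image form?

Lens 1: 1/d_i1 = 1/f₁ − 1/d_o1 = 1/(23.0) − 1/(140) = 0.03634, so d_i1 = 27.52 cm.
The intermediate image is 27.52 cm to the right of lens 1, which is 46.5 − (27.52) = 18.98 cm to the left of lens 2, so d_o2 = +18.98 cm.
Lens 2 is diverging, so f₂ = −18.0 cm.
Lens 2: 1/d_i2 = 1/f₂ − 1/d_o2 = 1/(-18.0) − 1/(18.98) = -0.1082, so d_i2 = -9.24 cm.
The final image is virtual, 9.24 cm to the left of lens 2 (overall magnification ≈ -0.096).

9.24 cm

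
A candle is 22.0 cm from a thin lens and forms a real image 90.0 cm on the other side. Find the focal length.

Real image ⇒ d_i = +90.0 cm.
1/f = 1/d_o + 1/d_i = 1/(22.0) + 1/(90.0) = 0.05657, so f = 17.7 cm.
Since f is positive, the thin lens is converging.

f = 17.7 cm (converging)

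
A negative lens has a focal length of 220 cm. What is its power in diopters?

P = -0.455 D

For a negative lens, f = −220 cm.
f = -220 cm = -2.20 m.
P = 1/f = 1/(-2.20 m) = -0.455 D.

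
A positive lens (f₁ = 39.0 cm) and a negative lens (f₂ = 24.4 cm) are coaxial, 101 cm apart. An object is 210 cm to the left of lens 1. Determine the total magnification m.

Lens 1: 1/d_i1 = 1/(39.0) − 1/(210) = 0.02088, so d_i1 = 47.89 cm; m₁ = −d_i1/d_o1 = -0.2280.
d_o2 = 101 − (47.89) = 53.11 cm.
f₂ = −24.4 cm (diverging).
Lens 2: 1/d_i2 = 1/(-24.4) − 1/(53.11) = -0.05981, so d_i2 = -16.72 cm; m₂ = −d_i2/d_o2 = +0.3148.
m = m₁·m₂ = (-0.2280)(+0.3148) = -0.0718.

m = -0.0718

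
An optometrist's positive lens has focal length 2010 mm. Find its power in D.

f = 201 cm = 2.01 m.
P = 1/f = 1/(2.01 m) = +0.498 D.

P = +0.498 D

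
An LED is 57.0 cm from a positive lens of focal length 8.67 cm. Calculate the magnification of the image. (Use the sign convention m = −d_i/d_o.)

m = -0.179

1/d_i = 1/f − 1/d_o = 1/(8.670) − 1/(57.0) = 0.09780, so d_i = 10.23 cm.
m = −d_i/d_o = −(10.23)/(57.0) = -0.179.
The image is real, inverted and reduced, on the far side of the lens.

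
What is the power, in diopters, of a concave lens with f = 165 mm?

P = -6.06 D

For a concave lens, f = −165 mm.
f = -16.5 cm = -0.165 m.
P = 1/f = 1/(-0.165 m) = -6.06 D.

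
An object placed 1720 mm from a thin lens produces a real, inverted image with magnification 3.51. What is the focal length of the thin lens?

f = 1340 mm (converging)

m = −d_i/d_o ⇒ d_i = −m·d_o = −(-3.51)·(1720) = 6037 mm.
1/f = 1/d_o + 1/d_i = 1/(1720) + 1/(6037) = 0.0007470, so f = 1340 mm.
Since f is positive, the thin lens is converging.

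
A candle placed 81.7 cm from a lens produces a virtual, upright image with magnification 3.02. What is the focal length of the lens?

m = −d_i/d_o ⇒ d_i = −m·d_o = −(+3.02)·(81.7) = -246.7 cm.
1/f = 1/d_o + 1/d_i = 1/(81.7) + 1/(-246.7) = 0.008186, so f = 122 cm.
Since f is positive, the lens is converging.

f = 122 cm (converging)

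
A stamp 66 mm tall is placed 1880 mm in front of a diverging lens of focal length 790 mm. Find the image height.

For a diverging lens, f = -790 mm.
1/d_i = 1/f − 1/d_o = 1/(-790.0) − 1/(1880) = -0.001798, so d_i = -556.3 mm.
m = −d_i/d_o = +0.2959.
|h_i| = |m|·h_o = 0.2959 × 66 = 19.5 mm. The image is virtual, upright and reduced, on the same side as the object.

19.5 mm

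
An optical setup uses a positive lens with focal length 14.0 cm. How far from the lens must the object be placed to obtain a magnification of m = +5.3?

11.4 cm

m = −d_i/d_o ⇒ d_i = −m·d_o.
1/f = 1/d_o + 1/d_i = 1/d_o − 1/(m·d_o) = (1 − 1/m)/d_o, so d_o = f(1 − 1/m) = (14.00)(1 − 1/(+5.3)) = 11.4 cm.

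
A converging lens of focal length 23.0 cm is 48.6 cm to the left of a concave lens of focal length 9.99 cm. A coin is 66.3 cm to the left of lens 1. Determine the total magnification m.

Lens 1: 1/d_i1 = 1/(23.0) − 1/(66.3) = 0.02840, so d_i1 = 35.22 cm; m₁ = −d_i1/d_o1 = -0.5312.
d_o2 = 48.6 − (35.22) = 13.38 cm.
f₂ = −9.99 cm (diverging).
Lens 2: 1/d_i2 = 1/(-9.99) − 1/(13.38) = -0.1748, so d_i2 = -5.720 cm; m₂ = −d_i2/d_o2 = +0.4275.
m = m₁·m₂ = (-0.5312)(+0.4275) = -0.227.

m = -0.227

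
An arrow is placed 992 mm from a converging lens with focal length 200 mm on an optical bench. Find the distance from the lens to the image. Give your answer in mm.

Lens equation: 1/d_i = 1/f − 1/d_o = 1/(200.0) − 1/(992) = 0.005000 − 0.001008 = 0.003992, so d_i = 251 mm.
The image is real, inverted and reduced, on the far side of the lens.

251 mm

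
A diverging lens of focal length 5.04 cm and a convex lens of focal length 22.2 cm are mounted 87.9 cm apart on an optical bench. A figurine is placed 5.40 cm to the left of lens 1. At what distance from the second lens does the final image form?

29.4 cm

Lens 1 is diverging, so f₁ = −5.04 cm.
Lens 1: 1/d_i1 = 1/f₁ − 1/d_o1 = 1/(-5.04) − 1/(5.40) = -0.3836, so d_i1 = -2.607 cm.
The intermediate image is 2.607 cm to the left of lens 1 (virtual), which is 87.9 − (-2.607) = 90.51 cm to the left of lens 2, so d_o2 = +90.51 cm.
Lens 2: 1/d_i2 = 1/f₂ − 1/d_o2 = 1/(22.2) − 1/(90.51) = 0.03400, so d_i2 = 29.4 cm.
The final image is real, 29.4 cm to the right of lens 2 (overall magnification ≈ -0.16).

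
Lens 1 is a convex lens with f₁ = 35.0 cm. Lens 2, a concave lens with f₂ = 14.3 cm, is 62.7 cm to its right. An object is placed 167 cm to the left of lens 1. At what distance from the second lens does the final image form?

8.05 cm

Lens 1: 1/d_i1 = 1/f₁ − 1/d_o1 = 1/(35.0) − 1/(167) = 0.02258, so d_i1 = 44.28 cm.
The intermediate image is 44.28 cm to the right of lens 1, which is 62.7 − (44.28) = 18.42 cm to the left of lens 2, so d_o2 = +18.42 cm.
Lens 2 is diverging, so f₂ = −14.3 cm.
Lens 2: 1/d_i2 = 1/f₂ − 1/d_o2 = 1/(-14.3) − 1/(18.42) = -0.1242, so d_i2 = -8.05 cm.
The final image is virtual, 8.05 cm to the left of lens 2 (overall magnification ≈ -0.12).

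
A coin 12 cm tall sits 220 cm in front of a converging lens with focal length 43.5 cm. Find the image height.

1/d_i = 1/f − 1/d_o = 1/(43.50) − 1/(220) = 0.01844, so d_i = 54.22 cm.
m = −d_i/d_o = -0.2465.
|h_i| = |m|·h_o = 0.2465 × 12 = 2.96 cm. The image is real, inverted and reduced, on the far side of the lens.

2.96 cm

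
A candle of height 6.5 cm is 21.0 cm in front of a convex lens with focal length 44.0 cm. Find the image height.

1/d_i = 1/f − 1/d_o = 1/(44.00) − 1/(21.0) = -0.02489, so d_i = -40.17 cm.
m = −d_i/d_o = +1.913.
|h_i| = |m|·h_o = 1.913 × 6.5 = 12.4 cm. The image is virtual, upright and enlarged, on the same side as the object.

12.4 cm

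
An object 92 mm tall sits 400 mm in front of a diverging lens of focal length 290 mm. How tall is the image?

38.7 mm

For a diverging lens, f = -290 mm.
1/d_i = 1/f − 1/d_o = 1/(-290.0) − 1/(400) = -0.005948, so d_i = -168.1 mm.
m = −d_i/d_o = +0.4203.
|h_i| = |m|·h_o = 0.4203 × 92 = 38.7 mm. The image is virtual, upright and reduced, on the same side as the object.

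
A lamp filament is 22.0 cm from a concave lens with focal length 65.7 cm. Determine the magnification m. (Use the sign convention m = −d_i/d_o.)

m = +0.749

For a concave lens, f = -65.7 cm.
1/d_i = 1/f − 1/d_o = 1/(-65.70) − 1/(22.0) = -0.06068, so d_i = -16.48 cm.
m = −d_i/d_o = −(-16.48)/(22.0) = +0.749.
The image is virtual, upright and reduced, on the same side as the object.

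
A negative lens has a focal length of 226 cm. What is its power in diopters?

For a negative lens, f = −226 cm.
f = -226 cm = -2.26 m.
P = 1/f = 1/(-2.26 m) = -0.442 D.

P = -0.442 D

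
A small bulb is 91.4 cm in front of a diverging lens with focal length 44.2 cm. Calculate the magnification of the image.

For a diverging lens, f = -44.2 cm.
1/d_i = 1/f − 1/d_o = 1/(-44.20) − 1/(91.4) = -0.03357, so d_i = -29.79 cm.
m = −d_i/d_o = −(-29.79)/(91.4) = +0.326.
The image is virtual, upright and reduced, on the same side as the object.

m = +0.326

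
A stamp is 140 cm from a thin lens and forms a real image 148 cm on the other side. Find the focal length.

f = 71.9 cm (converging)

Real image ⇒ d_i = +148 cm.
1/f = 1/d_o + 1/d_i = 1/(140) + 1/(148) = 0.01390, so f = 71.9 cm.
Since f is positive, the thin lens is converging.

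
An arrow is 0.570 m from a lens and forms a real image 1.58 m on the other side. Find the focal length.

Real image ⇒ d_i = +1.58 m.
1/f = 1/d_o + 1/d_i = 1/(0.570) + 1/(1.58) = 2.387, so f = 0.419 m.
Since f is positive, the lens is converging.

f = 0.419 m (converging)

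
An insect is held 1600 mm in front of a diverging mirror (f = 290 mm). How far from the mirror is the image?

For a diverging mirror, f = -290 mm.
Mirror equation: 1/q = 1/f − 1/p = 1/(-290.0) − 1/(1600) = -0.003448 − 0.0006250 = -0.004073, so q = -246 mm.
The image is virtual, upright and reduced, behind the mirror.

246 mm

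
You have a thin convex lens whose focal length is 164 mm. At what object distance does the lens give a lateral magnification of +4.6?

128 mm

m = −d_i/d_o ⇒ d_i = −m·d_o.
1/f = 1/d_o + 1/d_i = 1/d_o − 1/(m·d_o) = (1 − 1/m)/d_o, so d_o = f(1 − 1/m) = (164.0)(1 − 1/(+4.6)) = 128 mm.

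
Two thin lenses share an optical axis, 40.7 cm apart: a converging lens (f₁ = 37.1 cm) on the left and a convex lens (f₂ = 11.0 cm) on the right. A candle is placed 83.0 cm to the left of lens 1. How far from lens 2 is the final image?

Lens 1: 1/d_i1 = 1/f₁ − 1/d_o1 = 1/(37.1) − 1/(83.0) = 0.01491, so d_i1 = 67.09 cm.
The intermediate image is 67.09 cm to the right of lens 1, which lies 26.39 cm to the right of lens 2 — a virtual object — so d_o2 = −26.39 cm.
Lens 2: 1/d_i2 = 1/f₂ − 1/d_o2 = 1/(11.0) − 1/(-26.39) = 0.1288, so d_i2 = 7.76 cm.
The final image is real, 7.76 cm to the right of lens 2 (overall magnification ≈ -0.24).

7.76 cm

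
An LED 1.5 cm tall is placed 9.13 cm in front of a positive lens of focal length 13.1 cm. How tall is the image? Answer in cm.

4.95 cm

1/d_i = 1/f − 1/d_o = 1/(13.10) − 1/(9.13) = -0.03319, so d_i = -30.13 cm.
m = −d_i/d_o = +3.300.
|h_i| = |m|·h_o = 3.300 × 1.5 = 4.95 cm. The image is virtual, upright and enlarged, on the same side as the object.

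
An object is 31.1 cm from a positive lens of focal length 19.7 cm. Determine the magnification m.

m = -1.73

1/d_i = 1/f − 1/d_o = 1/(19.70) − 1/(31.1) = 0.01861, so d_i = 53.74 cm.
m = −d_i/d_o = −(53.74)/(31.1) = -1.73.
The image is real, inverted and enlarged, on the far side of the lens.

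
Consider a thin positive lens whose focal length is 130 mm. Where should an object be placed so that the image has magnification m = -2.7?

178 mm

m = −d_i/d_o ⇒ d_i = −m·d_o.
1/f = 1/d_o + 1/d_i = 1/d_o − 1/(m·d_o) = (1 − 1/m)/d_o, so d_o = f(1 − 1/m) = (130.0)(1 − 1/(-2.7)) = 178 mm.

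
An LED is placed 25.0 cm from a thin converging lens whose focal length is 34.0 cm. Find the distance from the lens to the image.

94.4 cm

Lens equation: 1/d_i = 1/f − 1/d_o = 1/(34.00) − 1/(25.0) = 0.02941 − 0.04000 = -0.01059, so d_i = -94.4 cm.
The image is virtual, upright and enlarged, on the same side as the object.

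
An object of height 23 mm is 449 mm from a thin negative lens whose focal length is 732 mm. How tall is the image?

14.3 mm

For a negative lens, f = -732 mm.
1/d_i = 1/f − 1/d_o = 1/(-732.0) − 1/(449) = -0.003593, so d_i = -278.3 mm.
m = −d_i/d_o = +0.6198.
|h_i| = |m|·h_o = 0.6198 × 23 = 14.3 mm. The image is virtual, upright and reduced, on the same side as the object.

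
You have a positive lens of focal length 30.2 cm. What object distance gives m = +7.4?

26.1 cm

m = −d_i/d_o ⇒ d_i = −m·d_o.
1/f = 1/d_o + 1/d_i = 1/d_o − 1/(m·d_o) = (1 − 1/m)/d_o, so d_o = f(1 − 1/m) = (30.20)(1 − 1/(+7.4)) = 26.1 cm.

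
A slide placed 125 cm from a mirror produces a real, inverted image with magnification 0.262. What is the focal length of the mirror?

f = 26.0 cm (concave)

m = −d_i/d_o ⇒ d_i = −m·d_o = −(-0.262)·(125) = 32.75 cm.
1/f = 1/d_o + 1/d_i = 1/(125) + 1/(32.75) = 0.03853, so f = 26.0 cm.
Since f is positive, the mirror is concave.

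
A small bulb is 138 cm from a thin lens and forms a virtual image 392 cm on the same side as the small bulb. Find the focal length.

Virtual image ⇒ d_i = −392 cm.
1/f = 1/d_o + 1/d_i = 1/(138) + 1/(-392) = 0.004695, so f = 213 cm.
Since f is positive, the thin lens is converging.

f = 213 cm (converging)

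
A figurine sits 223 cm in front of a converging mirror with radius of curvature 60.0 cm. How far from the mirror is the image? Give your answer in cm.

34.7 cm

f = R/2 = 60.0/2 = 30.00 cm.
Mirror equation: 1/q = 1/f − 1/p = 1/(30.00) − 1/(223) = 0.03333 − 0.004484 = 0.02885, so q = 34.7 cm.
The image is real, inverted and reduced, in front of the mirror.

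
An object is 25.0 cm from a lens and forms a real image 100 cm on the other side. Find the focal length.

f = 20.0 cm (converging)

Real image ⇒ d_i = +100 cm.
1/f = 1/d_o + 1/d_i = 1/(25.0) + 1/(100) = 0.05000, so f = 20.0 cm.
Since f is positive, the lens is converging.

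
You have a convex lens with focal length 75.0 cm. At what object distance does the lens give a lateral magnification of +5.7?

m = −d_i/d_o ⇒ d_i = −m·d_o.
1/f = 1/d_o + 1/d_i = 1/d_o − 1/(m·d_o) = (1 − 1/m)/d_o, so d_o = f(1 − 1/m) = (75.00)(1 − 1/(+5.7)) = 61.8 cm.

61.8 cm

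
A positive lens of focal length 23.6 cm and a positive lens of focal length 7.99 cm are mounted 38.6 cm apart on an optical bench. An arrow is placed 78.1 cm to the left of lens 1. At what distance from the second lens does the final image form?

Lens 1: 1/d_i1 = 1/f₁ − 1/d_o1 = 1/(23.6) − 1/(78.1) = 0.02957, so d_i1 = 33.82 cm.
The intermediate image is 33.82 cm to the right of lens 1, which is 38.6 − (33.82) = 4.780 cm to the left of lens 2, so d_o2 = +4.780 cm.
Lens 2: 1/d_i2 = 1/f₂ − 1/d_o2 = 1/(7.99) − 1/(4.780) = -0.08405, so d_i2 = -11.9 cm.
The final image is virtual, 11.9 cm to the left of lens 2 (overall magnification ≈ -1.1).

11.9 cm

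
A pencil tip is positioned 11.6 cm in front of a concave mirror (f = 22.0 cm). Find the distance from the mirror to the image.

24.5 cm

Mirror equation: 1/q = 1/f − 1/p = 1/(22.00) − 1/(11.6) = 0.04545 − 0.08621 = -0.04075, so q = -24.5 cm.
The image is virtual, upright and enlarged, behind the mirror.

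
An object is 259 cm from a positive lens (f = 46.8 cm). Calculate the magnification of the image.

1/d_i = 1/f − 1/d_o = 1/(46.80) − 1/(259) = 0.01751, so d_i = 57.12 cm.
m = −d_i/d_o = −(57.12)/(259) = -0.221.
The image is real, inverted and reduced, on the far side of the lens.

m = -0.221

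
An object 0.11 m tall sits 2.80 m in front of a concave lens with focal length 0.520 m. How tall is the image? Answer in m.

For a concave lens, f = -0.520 m.
1/d_i = 1/f − 1/d_o = 1/(-0.5200) − 1/(2.80) = -2.280, so d_i = -0.4386 m.
m = −d_i/d_o = +0.1566.
|h_i| = |m|·h_o = 0.1566 × 0.11 = 0.0172 m. The image is virtual, upright and reduced, on the same side as the object.

0.0172 m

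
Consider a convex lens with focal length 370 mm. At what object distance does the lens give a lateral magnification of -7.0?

423 mm

m = −d_i/d_o ⇒ d_i = −m·d_o.
1/f = 1/d_o + 1/d_i = 1/d_o − 1/(m·d_o) = (1 − 1/m)/d_o, so d_o = f(1 − 1/m) = (370.0)(1 − 1/(-7.0)) = 423 mm.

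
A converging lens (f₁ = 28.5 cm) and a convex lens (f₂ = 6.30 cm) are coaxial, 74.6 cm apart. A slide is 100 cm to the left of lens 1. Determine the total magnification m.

m = +0.0883

Lens 1: 1/d_i1 = 1/(28.5) − 1/(100) = 0.02509, so d_i1 = 39.86 cm; m₁ = −d_i1/d_o1 = -0.3986.
d_o2 = 74.6 − (39.86) = 34.74 cm.
Lens 2: 1/d_i2 = 1/(6.30) − 1/(34.74) = 0.1299, so d_i2 = 7.696 cm; m₂ = −d_i2/d_o2 = -0.2215.
m = m₁·m₂ = (-0.3986)(-0.2215) = +0.0883.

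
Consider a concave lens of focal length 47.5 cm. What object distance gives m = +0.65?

25.6 cm

For a concave lens, f = -47.5 cm.
m = −d_i/d_o ⇒ d_i = −m·d_o.
1/f = 1/d_o + 1/d_i = 1/d_o − 1/(m·d_o) = (1 − 1/m)/d_o, so d_o = f(1 − 1/m) = (-47.50)(1 − 1/(+0.65)) = 25.6 cm.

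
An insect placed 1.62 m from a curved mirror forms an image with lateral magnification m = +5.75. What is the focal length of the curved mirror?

f = 1.96 m (concave)

m = −d_i/d_o ⇒ d_i = −m·d_o = −(+5.75)·(1.62) = -9.315 m.
1/f = 1/d_o + 1/d_i = 1/(1.62) + 1/(-9.315) = 0.5099, so f = 1.96 m.
Since f is positive, the curved mirror is concave.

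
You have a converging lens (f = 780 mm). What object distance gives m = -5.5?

m = −d_i/d_o ⇒ d_i = −m·d_o.
1/f = 1/d_o + 1/d_i = 1/d_o − 1/(m·d_o) = (1 − 1/m)/d_o, so d_o = f(1 − 1/m) = (780.0)(1 − 1/(-5.5)) = 922 mm.

922 mm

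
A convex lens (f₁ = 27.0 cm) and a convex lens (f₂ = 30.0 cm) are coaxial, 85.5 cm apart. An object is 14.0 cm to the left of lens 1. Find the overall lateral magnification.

Lens 1: 1/d_i1 = 1/(27.0) − 1/(14.0) = -0.03439, so d_i1 = -29.08 cm; m₁ = −d_i1/d_o1 = +2.077.
d_o2 = 85.5 − (-29.08) = 114.6 cm.
Lens 2: 1/d_i2 = 1/(30.0) − 1/(114.6) = 0.02461, so d_i2 = 40.64 cm; m₂ = −d_i2/d_o2 = -0.3546.
m = m₁·m₂ = (+2.077)(-0.3546) = -0.737.

m = -0.737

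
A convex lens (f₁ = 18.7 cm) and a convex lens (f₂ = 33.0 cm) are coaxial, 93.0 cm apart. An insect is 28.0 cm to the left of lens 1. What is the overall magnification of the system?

Lens 1: 1/d_i1 = 1/(18.7) − 1/(28.0) = 0.01776, so d_i1 = 56.30 cm; m₁ = −d_i1/d_o1 = -2.011.
d_o2 = 93.0 − (56.30) = 36.70 cm.
Lens 2: 1/d_i2 = 1/(33.0) − 1/(36.70) = 0.003055, so d_i2 = 327.3 cm; m₂ = −d_i2/d_o2 = -8.919.
m = m₁·m₂ = (-2.011)(-8.919) = +17.9.

m = +17.9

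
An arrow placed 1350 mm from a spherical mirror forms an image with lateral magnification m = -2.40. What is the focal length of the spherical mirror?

m = −d_i/d_o ⇒ d_i = −m·d_o = −(-2.40)·(1350) = 3240 mm.
1/f = 1/d_o + 1/d_i = 1/(1350) + 1/(3240) = 0.001049, so f = 953 mm.
Since f is positive, the spherical mirror is concave.

f = 953 mm (concave)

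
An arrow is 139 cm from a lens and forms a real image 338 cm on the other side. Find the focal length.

Real image ⇒ d_i = +338 cm.
1/f = 1/d_o + 1/d_i = 1/(139) + 1/(338) = 0.01015, so f = 98.5 cm.
Since f is positive, the lens is converging.

f = 98.5 cm (converging)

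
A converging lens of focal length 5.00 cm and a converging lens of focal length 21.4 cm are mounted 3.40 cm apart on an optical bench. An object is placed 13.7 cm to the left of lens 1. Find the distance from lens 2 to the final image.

Lens 1: 1/d_i1 = 1/f₁ − 1/d_o1 = 1/(5.00) − 1/(13.7) = 0.1270, so d_i1 = 7.874 cm.
The intermediate image is 7.874 cm to the right of lens 1, which lies 4.474 cm to the right of lens 2 — a virtual object — so d_o2 = −4.474 cm.
Lens 2: 1/d_i2 = 1/f₂ − 1/d_o2 = 1/(21.4) − 1/(-4.474) = 0.2702, so d_i2 = 3.70 cm.
The final image is real, 3.70 cm to the right of lens 2 (overall magnification ≈ -0.48).

3.70 cm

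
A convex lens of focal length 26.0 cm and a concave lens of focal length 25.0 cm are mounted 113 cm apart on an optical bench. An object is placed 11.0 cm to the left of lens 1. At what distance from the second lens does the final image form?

Lens 1: 1/d_i1 = 1/f₁ − 1/d_o1 = 1/(26.0) − 1/(11.0) = -0.05245, so d_i1 = -19.07 cm.
The intermediate image is 19.07 cm to the left of lens 1 (virtual), which is 113 − (-19.07) = 132.1 cm to the left of lens 2, so d_o2 = +132.1 cm.
Lens 2 is diverging, so f₂ = −25.0 cm.
Lens 2: 1/d_i2 = 1/f₂ − 1/d_o2 = 1/(-25.0) − 1/(132.1) = -0.04757, so d_i2 = -21.0 cm.
The final image is virtual, 21.0 cm to the left of lens 2 (overall magnification ≈ 0.28).

21.0 cm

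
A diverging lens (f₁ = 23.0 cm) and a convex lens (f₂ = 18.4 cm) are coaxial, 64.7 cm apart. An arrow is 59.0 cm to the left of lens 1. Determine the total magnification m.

m = -0.0821

f₁ = −23.0 cm (diverging).
Lens 1: 1/d_i1 = 1/(-23.0) − 1/(59.0) = -0.06043, so d_i1 = -16.55 cm; m₁ = −d_i1/d_o1 = +0.2805.
d_o2 = 64.7 − (-16.55) = 81.25 cm.
Lens 2: 1/d_i2 = 1/(18.4) − 1/(81.25) = 0.04204, so d_i2 = 23.79 cm; m₂ = −d_i2/d_o2 = -0.2928.
m = m₁·m₂ = (+0.2805)(-0.2928) = -0.0821.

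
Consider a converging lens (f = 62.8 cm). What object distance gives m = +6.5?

53.1 cm

m = −d_i/d_o ⇒ d_i = −m·d_o.
1/f = 1/d_o + 1/d_i = 1/d_o − 1/(m·d_o) = (1 − 1/m)/d_o, so d_o = f(1 − 1/m) = (62.80)(1 − 1/(+6.5)) = 53.1 cm.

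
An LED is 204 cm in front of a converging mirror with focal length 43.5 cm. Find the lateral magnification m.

1/d_i = 1/f − 1/d_o = 1/(43.50) − 1/(204) = 0.01809, so d_i = 55.29 cm.
m = −d_i/d_o = −(55.29)/(204) = -0.271.
The image is real, inverted and reduced, in front of the mirror.

m = -0.271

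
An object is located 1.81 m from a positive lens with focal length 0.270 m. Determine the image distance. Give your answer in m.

Thin-lens equation: 1/s_i = 1/f − 1/s_o = 1/(0.2700) − 1/(1.81) = 3.704 − 0.5525 = 3.151, so s_i = 0.317 m.
The image is real, inverted and reduced, on the far side of the lens.

0.317 m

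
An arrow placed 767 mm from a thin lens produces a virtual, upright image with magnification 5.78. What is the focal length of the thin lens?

f = 927 mm (converging)

m = −d_i/d_o ⇒ d_i = −m·d_o = −(+5.78)·(767) = -4433 mm.
1/f = 1/d_o + 1/d_i = 1/(767) + 1/(-4433) = 0.001078, so f = 927 mm.
Since f is positive, the thin lens is converging.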